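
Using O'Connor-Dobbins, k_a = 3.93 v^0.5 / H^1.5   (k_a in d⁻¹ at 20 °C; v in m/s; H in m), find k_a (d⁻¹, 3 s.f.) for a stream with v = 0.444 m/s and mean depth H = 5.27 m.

k_a = 3.93 × 0.444^0.5 / 5.27^1.5 = 3.93 × 0.6663 / 12.10 = 0.2165 d⁻¹.

k_a ≈ 0.216 d⁻¹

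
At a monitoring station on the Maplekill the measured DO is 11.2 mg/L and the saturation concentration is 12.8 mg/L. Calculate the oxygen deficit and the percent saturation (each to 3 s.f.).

D ≈ 1.60 mg/L; 87.5 % saturation

D = C_s − C = 12.8 − 11.2 = 1.60 mg/L.
% saturation = 11.2/12.8 × 100 = 87.5 %.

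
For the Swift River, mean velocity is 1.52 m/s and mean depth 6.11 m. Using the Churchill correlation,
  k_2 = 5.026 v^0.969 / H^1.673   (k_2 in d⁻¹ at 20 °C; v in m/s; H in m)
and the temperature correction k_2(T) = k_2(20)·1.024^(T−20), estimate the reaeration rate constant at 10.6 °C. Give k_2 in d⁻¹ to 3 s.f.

k_2 ≈ 0.292 d⁻¹

k_2(20) = 5.026 × 1.52^0.969 / 6.11^1.673 = 5.026 × 1.500 / 20.66 = 0.3651 d⁻¹.
k_2(10.6) = 0.3651 × 1.024^(10.6−20) = 0.3651 × 0.8002 = 0.2921 d⁻¹.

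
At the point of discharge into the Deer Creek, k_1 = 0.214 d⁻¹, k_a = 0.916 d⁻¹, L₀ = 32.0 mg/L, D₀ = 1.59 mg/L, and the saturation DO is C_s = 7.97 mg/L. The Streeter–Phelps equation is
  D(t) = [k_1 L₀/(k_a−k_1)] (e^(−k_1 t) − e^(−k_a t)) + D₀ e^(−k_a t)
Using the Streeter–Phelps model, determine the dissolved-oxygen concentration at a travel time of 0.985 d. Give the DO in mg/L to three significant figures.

k_1 L₀/(k_a−k_1) = 0.214×32.0/(0.916−0.214) = 6.848/0.7020 = 9.755 mg/L.
e^(−k_1 t) = e^(−0.214×0.9850) = 0.8099; e^(−k_a t) = e^(−0.916×0.9850) = 0.4057.
D = 9.755 × (0.8099 − 0.4057) + 1.59 × 0.4057 = 3.944 + 0.6450 = 4.589 mg/L.
DO = C_s − D = 7.97 − 4.589 = 3.381 mg/L.

DO ≈ 3.38 mg/L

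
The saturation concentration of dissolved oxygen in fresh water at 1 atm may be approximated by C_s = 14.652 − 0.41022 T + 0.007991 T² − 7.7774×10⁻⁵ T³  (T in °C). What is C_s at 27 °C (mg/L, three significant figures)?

C_s = 14.652 − 0.41022×27 + 0.007991×27² − 7.7774×10⁻⁵×27³ = 7.871 mg/L.

C_s ≈ 7.87 mg/L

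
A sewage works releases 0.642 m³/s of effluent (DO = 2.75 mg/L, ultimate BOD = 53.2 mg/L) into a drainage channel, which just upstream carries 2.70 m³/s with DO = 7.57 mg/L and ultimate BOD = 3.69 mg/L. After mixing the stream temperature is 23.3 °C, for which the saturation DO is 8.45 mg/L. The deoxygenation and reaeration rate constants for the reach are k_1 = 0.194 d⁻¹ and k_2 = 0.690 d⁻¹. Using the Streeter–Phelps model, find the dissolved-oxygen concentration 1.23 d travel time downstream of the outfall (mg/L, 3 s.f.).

DO ≈ 5.82 mg/L

Mixed DO = (2.70×7.57 + 0.642×2.75)/(2.70+0.642) = 22.20/3.342 = 6.644 mg/L.
Mixed L₀ = (2.70×3.69 + 0.642×53.2)/(3.342) = 44.12/3.342 = 13.20 mg/L.
Initial deficit D₀ = C_s − DO₀ = 8.45 − 6.644 = 1.806 mg/L.
D(1.23) = [0.194×13.20/(0.690−0.194)](e^(−0.194×1.23) − e^(−0.690×1.23)) + 1.806 e^(−0.690×1.23)
= 5.163 × (0.7877 − 0.4280) + 1.806 × 0.4280 = 2.630 mg/L.
DO = 8.45 − 2.630 = 5.820 mg/L.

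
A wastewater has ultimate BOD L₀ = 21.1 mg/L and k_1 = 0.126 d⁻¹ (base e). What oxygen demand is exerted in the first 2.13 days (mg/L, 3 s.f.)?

y_t = L₀(1 − e^(−k_1 t)) = 21.1 × (1 − e^(−0.126×2.13))
= 21.1 × (1 − 0.7646) = 21.1 × 0.2354 = 4.967 mg/L.

y ≈ 4.97 mg/L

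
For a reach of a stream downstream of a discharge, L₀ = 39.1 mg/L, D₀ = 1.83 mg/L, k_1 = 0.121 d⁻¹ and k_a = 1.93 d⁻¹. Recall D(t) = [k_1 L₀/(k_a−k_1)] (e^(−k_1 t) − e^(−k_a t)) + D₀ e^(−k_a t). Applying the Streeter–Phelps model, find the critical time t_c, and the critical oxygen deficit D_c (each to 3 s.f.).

t_c ≈ 0.866 d; D_c ≈ 2.21 mg/L

With k_a/k_1 = 15.95 and 1 − D₀(k_a−k_1)/(k_1 L₀) = 0.3003,
t_c = ln(15.95 × 0.3003) / (1.93 − 0.121) = ln(4.790) / 1.809 = 1.566/1.809 = 0.8659 d.
L(t_c) = L₀ e^(−k_1 t_c) = 39.1 × 0.9005 = 35.21 mg/L, and at the critical point k_a D_c = k_1 L, so D_c = (0.121/1.93) × 35.21 = 2.208 mg/L.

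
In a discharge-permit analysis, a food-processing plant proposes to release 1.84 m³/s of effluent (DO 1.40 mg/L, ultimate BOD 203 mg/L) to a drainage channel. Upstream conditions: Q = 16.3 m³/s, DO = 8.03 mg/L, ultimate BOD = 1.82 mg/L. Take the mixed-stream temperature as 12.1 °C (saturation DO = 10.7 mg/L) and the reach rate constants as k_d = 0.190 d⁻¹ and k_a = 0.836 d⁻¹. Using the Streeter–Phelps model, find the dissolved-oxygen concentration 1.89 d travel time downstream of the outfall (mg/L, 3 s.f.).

DO ≈ 6.79 mg/L

Mixed DO = (16.3×8.03 + 1.84×1.40)/(16.3+1.84) = 133.5/18.14 = 7.357 mg/L.
Mixed L₀ = (16.3×1.82 + 1.84×203)/(18.14) = 403.2/18.14 = 22.23 mg/L.
Initial deficit D₀ = C_s − DO₀ = 10.7 − 7.357 = 3.343 mg/L.
D(1.89) = [0.190×22.23/(0.836−0.190)](e^(−0.190×1.89) − e^(−0.836×1.89)) + 3.343 e^(−0.836×1.89)
= 6.537 × (0.6983 − 0.2060) + 3.343 × 0.2060 = 3.907 mg/L.
DO = 10.7 − 3.907 = 6.793 mg/L.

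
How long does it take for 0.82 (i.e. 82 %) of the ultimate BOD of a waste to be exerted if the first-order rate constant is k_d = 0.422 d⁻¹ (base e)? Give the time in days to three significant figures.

t ≈ 4.06 d

y/L₀ = 1 − e^(−k_d t) = 0.82 ⇒ e^(−k_d t) = 0.180
t = −ln(0.180) / 0.422 = 1.715 / 0.422 = 4.064 d.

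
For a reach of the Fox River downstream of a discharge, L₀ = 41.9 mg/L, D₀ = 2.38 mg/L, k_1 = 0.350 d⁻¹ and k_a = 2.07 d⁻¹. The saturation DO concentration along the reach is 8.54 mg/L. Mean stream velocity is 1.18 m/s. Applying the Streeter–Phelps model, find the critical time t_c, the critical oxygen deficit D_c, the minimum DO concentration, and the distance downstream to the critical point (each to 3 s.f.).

At the critical point dD/dt = 0, so k_1 L₀ e^(−k_1 t) = k_a D. Substituting D(t) from the Streeter–Phelps equation and solving for t gives
t_c = ln[(k_a/k_1)(1 − D₀(k_a−k_1)/(k_1 L₀))] / (k_a−k_1).
Here k_a−k_1 = 1.720 d⁻¹ and 1 − D₀(k_a−k_1)/(k_1 L₀) = 1 − 2.38×1.720/(0.350×41.9) = 0.7209, so
t_c = ln(5.914 × 0.7209) / 1.720 = 1.450 / 1.720 = 0.8431 d.
D_c = (k_1/k_a) L₀ e^(−k_1 t_c) = (0.350/2.07) × 41.9 × e^(−0.350×0.8431) = 0.1691 × 41.9 × 0.7445 = 5.274 mg/L.
Minimum DO = C_s − D_c = 8.54 − 5.274 = 3.266 mg/L.
x_c = v t_c = 1.18 m/s × 0.8431 d × 86400 s/d = 85950 m ≈ 86.0 km.

t_c ≈ 0.843 d; D_c ≈ 5.27 mg/L; min DO ≈ 3.27 mg/L; x_c ≈ 86.0 km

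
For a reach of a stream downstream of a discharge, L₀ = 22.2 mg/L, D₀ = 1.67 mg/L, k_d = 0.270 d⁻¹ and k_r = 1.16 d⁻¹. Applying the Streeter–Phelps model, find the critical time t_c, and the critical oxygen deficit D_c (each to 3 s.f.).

With k_r/k_d = 4.296 and 1 − D₀(k_r−k_d)/(k_d L₀) = 0.7520,
t_c = ln(4.296 × 0.7520) / (1.16 − 0.270) = ln(3.231) / 0.8900 = 1.173/0.8900 = 1.318 d.
D_c = (k_d/k_r) L₀ e^(−k_d t_c) = (0.270/1.16) × 22.2 × e^(−0.270×1.318) = 0.2328 × 22.2 × 0.7006 = 3.620 mg/L.

t_c ≈ 1.32 d; D_c ≈ 3.62 mg/L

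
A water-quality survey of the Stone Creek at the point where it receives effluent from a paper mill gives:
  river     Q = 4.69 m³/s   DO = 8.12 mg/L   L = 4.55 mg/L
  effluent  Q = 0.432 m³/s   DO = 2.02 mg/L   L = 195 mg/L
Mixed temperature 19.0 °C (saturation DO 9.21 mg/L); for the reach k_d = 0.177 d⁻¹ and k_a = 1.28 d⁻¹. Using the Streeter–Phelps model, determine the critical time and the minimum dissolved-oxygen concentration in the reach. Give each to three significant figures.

Mixed DO = (4.69×8.12 + 0.432×2.02)/(4.69+0.432) = 38.96/5.122 = 7.606 mg/L.
Mixed L₀ = (4.69×4.55 + 0.432×195)/(5.122) = 105.6/5.122 = 20.61 mg/L.
Initial deficit D₀ = C_s − DO₀ = 9.21 − 7.606 = 1.604 mg/L.
t_c = (1/1.103) ln[(1.28/0.177)(1 − 1.604×1.103/(0.177×20.61))] = 0.9066 × ln(3.724) = 1.192 d.
D_c = (0.177/1.28) × 20.61 × e^(−0.177×1.192) = 0.1383 × 20.61 × 0.8098 = 2.308 mg/L.
Minimum DO = 9.21 − 2.308 = 6.902 mg/L.

t_c ≈ 1.19 d; minimum DO ≈ 6.90 mg/L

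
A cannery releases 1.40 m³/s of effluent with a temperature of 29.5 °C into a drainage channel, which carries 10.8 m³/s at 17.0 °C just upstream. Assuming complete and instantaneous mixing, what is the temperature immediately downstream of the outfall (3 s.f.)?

18.4 °C

Flow-weighted mixing: C = (Q_r C_r + Q_w C_w)/(Q_r + Q_w)
= (10.8×17.0 + 1.40×29.5)/(10.8 + 1.40) = 224.9/12.20 = 18.43 °C.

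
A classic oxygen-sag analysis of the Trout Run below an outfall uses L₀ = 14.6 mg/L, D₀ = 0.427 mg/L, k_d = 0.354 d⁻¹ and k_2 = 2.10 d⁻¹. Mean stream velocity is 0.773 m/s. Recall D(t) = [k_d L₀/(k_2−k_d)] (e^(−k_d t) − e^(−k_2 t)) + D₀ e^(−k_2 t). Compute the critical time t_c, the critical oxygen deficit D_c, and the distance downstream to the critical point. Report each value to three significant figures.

t_c = [1/(k_2−k_d)] ln[(k_2/k_d)(1 − D₀(k_2−k_d)/(k_d L₀))]
= [1/(2.10−0.354)] ln[(2.10/0.354)(1 − 0.427×1.746/(0.354×14.6))]
= (1/1.746) ln[5.932 × 0.8557] = 0.5727 × ln(5.076) = 0.5727 × 1.625 = 0.9305 d.
D_c = (k_d/k_2) L₀ e^(−k_d t_c) = (0.354/2.10) × 14.6 × e^(−0.354×0.9305) = 0.1686 × 14.6 × 0.7194 = 1.770 mg/L.
x_c = v t_c = 0.773 m/s × 0.9305 d × 86400 s/d = 62140 m ≈ 62.1 km.

t_c ≈ 0.930 d; D_c ≈ 1.77 mg/L; x_c ≈ 62.1 km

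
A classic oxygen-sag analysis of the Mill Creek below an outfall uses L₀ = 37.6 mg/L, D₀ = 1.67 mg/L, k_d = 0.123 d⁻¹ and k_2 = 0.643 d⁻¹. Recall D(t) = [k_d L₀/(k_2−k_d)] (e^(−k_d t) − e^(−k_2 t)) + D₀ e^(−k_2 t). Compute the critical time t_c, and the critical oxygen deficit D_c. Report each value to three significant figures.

t_c ≈ 2.78 d; D_c ≈ 5.11 mg/L

At the critical point dD/dt = 0, so k_d L₀ e^(−k_d t) = k_2 D. Substituting D(t) from the Streeter–Phelps equation and solving for t gives
t_c = ln[(k_2/k_d)(1 − D₀(k_2−k_d)/(k_d L₀))] / (k_2−k_d).
Here k_2−k_d = 0.5200 d⁻¹ and 1 − D₀(k_2−k_d)/(k_d L₀) = 1 − 1.67×0.5200/(0.123×37.6) = 0.8122, so
t_c = ln(5.228 × 0.8122) / 0.5200 = 1.446 / 0.5200 = 2.781 d.
D_c = (k_d/k_2) L₀ e^(−k_d t_c) = (0.123/0.643) × 37.6 × e^(−0.123×2.781) = 0.1913 × 37.6 × 0.7103 = 5.109 mg/L.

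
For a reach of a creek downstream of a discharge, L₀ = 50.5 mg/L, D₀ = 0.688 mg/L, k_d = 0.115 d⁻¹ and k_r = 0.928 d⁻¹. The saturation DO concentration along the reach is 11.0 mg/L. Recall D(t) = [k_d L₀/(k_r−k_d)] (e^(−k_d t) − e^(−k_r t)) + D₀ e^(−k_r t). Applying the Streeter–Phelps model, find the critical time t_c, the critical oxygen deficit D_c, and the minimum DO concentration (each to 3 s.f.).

t_c ≈ 2.44 d; D_c ≈ 4.72 mg/L; min DO ≈ 6.28 mg/L

At the critical point dD/dt = 0, so k_d L₀ e^(−k_d t) = k_r D. Substituting D(t) from the Streeter–Phelps equation and solving for t gives
t_c = ln[(k_r/k_d)(1 − D₀(k_r−k_d)/(k_d L₀))] / (k_r−k_d).
Here k_r−k_d = 0.8130 d⁻¹ and 1 − D₀(k_r−k_d)/(k_d L₀) = 1 − 0.688×0.8130/(0.115×50.5) = 0.9037, so
t_c = ln(8.070 × 0.9037) / 0.8130 = 1.987 / 0.8130 = 2.444 d.
L(t_c) = L₀ e^(−k_d t_c) = 50.5 × 0.7550 = 38.13 mg/L, and at the critical point k_r D_c = k_d L, so D_c = (0.115/0.928) × 38.13 = 4.725 mg/L.
Minimum DO = C_s − D_c = 11.0 − 4.725 = 6.275 mg/L.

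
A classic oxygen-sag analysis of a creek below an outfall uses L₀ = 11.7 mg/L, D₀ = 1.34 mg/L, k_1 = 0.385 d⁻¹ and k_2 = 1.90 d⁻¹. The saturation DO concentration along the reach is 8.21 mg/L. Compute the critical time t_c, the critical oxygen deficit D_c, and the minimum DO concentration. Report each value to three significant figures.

t_c ≈ 0.658 d; D_c ≈ 1.84 mg/L; min DO ≈ 6.37 mg/L

At the critical point dD/dt = 0, so k_1 L₀ e^(−k_1 t) = k_2 D. Substituting D(t) from the Streeter–Phelps equation and solving for t gives
t_c = ln[(k_2/k_1)(1 − D₀(k_2−k_1)/(k_1 L₀))] / (k_2−k_1).
Here k_2−k_1 = 1.515 d⁻¹ and 1 − D₀(k_2−k_1)/(k_1 L₀) = 1 − 1.34×1.515/(0.385×11.7) = 0.5493, so
t_c = ln(4.935 × 0.5493) / 1.515 = 0.9973 / 1.515 = 0.6583 d.
D_c = (k_1/k_2) L₀ e^(−k_1 t_c) = (0.385/1.90) × 11.7 × e^(−0.385×0.6583) = 0.2026 × 11.7 × 0.7761 = 1.840 mg/L.
Minimum DO = C_s − D_c = 8.21 − 1.840 = 6.370 mg/L.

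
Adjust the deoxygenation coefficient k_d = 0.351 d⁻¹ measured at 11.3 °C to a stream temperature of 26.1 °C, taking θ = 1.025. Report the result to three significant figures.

k_d ≈ 0.506 d⁻¹

k_d(T₂) = k_d(T₁) · θ^(T₂−T₁) = 0.351 × 1.025^(26.1−11.3)
= 0.351 × 1.025^14.8 = 0.351 × 1.441 = 0.5058 d⁻¹.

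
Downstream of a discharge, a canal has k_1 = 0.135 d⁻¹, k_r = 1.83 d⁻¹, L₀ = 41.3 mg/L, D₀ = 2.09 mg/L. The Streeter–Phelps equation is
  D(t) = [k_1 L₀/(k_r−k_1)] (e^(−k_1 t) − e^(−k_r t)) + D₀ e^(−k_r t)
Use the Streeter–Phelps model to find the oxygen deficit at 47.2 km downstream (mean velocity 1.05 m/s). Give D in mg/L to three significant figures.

D ≈ 2.60 mg/L

Travel time t = x/v = 47.2 km / (1.05 m/s) = 47200 m / 1.05 m/s = 44950 s = 0.5203 d.
k_1 L₀/(k_r−k_1) = 0.135×41.3/(1.83−0.135) = 5.575/1.695 = 3.289 mg/L.
e^(−k_1 t) = e^(−0.135×0.5203) = 0.9322; e^(−k_r t) = e^(−1.83×0.5203) = 0.3859.
D = 3.289 × (0.9322 − 0.3859) + 2.09 × 0.3859 = 1.797 + 0.8066 = 2.603 mg/L.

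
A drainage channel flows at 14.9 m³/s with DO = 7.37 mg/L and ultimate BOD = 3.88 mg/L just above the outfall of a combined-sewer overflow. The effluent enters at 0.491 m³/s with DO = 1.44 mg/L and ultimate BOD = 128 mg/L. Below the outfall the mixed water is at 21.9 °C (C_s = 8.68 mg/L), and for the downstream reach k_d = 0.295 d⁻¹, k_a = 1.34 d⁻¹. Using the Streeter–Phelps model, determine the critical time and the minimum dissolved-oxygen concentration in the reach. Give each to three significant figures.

Mixed DO = (14.9×7.37 + 0.491×1.44)/(14.9+0.491) = 110.5/15.39 = 7.181 mg/L.
Mixed L₀ = (14.9×3.88 + 0.491×128)/(15.39) = 120.7/15.39 = 7.840 mg/L.
Initial deficit D₀ = C_s − DO₀ = 8.68 − 7.181 = 1.499 mg/L.
t_c = (1/1.045) ln[(1.34/0.295)(1 − 1.499×1.045/(0.295×7.840))] = 0.9569 × ln(1.465) = 0.3656 d.
D_c = (0.295/1.34) × 7.840 × e^(−0.295×0.3656) = 0.2201 × 7.840 × 0.8978 = 1.549 mg/L.
Minimum DO = 8.68 − 1.549 = 7.131 mg/L.

t_c ≈ 0.366 d; minimum DO ≈ 7.13 mg/L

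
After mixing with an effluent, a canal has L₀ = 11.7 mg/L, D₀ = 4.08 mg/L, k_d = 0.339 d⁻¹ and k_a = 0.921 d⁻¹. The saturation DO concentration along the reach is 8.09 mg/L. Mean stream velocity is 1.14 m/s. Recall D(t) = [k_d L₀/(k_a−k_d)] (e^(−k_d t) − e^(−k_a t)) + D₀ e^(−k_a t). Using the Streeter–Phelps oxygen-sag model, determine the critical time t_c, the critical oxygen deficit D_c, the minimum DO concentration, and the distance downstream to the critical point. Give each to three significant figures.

With k_a/k_d = 2.717 and 1 − D₀(k_a−k_d)/(k_d L₀) = 0.4013,
t_c = ln(2.717 × 0.4013) / (0.921 − 0.339) = ln(1.090) / 0.5820 = 0.08645/0.5820 = 0.1485 d.
L(t_c) = L₀ e^(−k_d t_c) = 11.7 × 0.9509 = 11.13 mg/L, and at the critical point k_a D_c = k_d L, so D_c = (0.339/0.921) × 11.13 = 4.095 mg/L.
Minimum DO = C_s − D_c = 8.09 − 4.095 = 3.995 mg/L.
x_c = v t_c = 1.14 m/s × 0.1485 d × 86400 s/d = 14630 m ≈ 14.6 km.

t_c ≈ 0.149 d; D_c ≈ 4.10 mg/L; min DO ≈ 3.99 mg/L; x_c ≈ 14.6 km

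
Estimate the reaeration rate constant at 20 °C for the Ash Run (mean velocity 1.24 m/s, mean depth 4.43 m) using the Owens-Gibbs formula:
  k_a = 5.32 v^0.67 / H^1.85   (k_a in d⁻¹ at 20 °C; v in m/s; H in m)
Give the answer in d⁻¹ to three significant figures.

k_a ≈ 0.391 d⁻¹

k_a = 5.32 × 1.24^0.67 / 4.43^1.85 = 5.32 × 1.155 / 15.70 = 0.3914 d⁻¹.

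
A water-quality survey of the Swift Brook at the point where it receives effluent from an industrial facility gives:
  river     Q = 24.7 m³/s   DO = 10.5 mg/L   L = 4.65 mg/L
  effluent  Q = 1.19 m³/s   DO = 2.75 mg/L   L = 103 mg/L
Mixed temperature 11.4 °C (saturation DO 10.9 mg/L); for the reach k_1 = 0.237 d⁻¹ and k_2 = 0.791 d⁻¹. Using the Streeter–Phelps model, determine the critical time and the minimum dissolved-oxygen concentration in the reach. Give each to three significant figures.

Mixed DO = (24.7×10.5 + 1.19×2.75)/(24.7+1.19) = 262.6/25.89 = 10.14 mg/L.
Mixed L₀ = (24.7×4.65 + 1.19×103)/(25.89) = 237.4/25.89 = 9.171 mg/L.
Initial deficit D₀ = C_s − DO₀ = 10.9 − 10.14 = 0.7562 mg/L.
t_c = (1/0.5540) ln[(0.791/0.237)(1 − 0.7562×0.5540/(0.237×9.171))] = 1.805 × ln(2.694) = 1.789 d.
D_c = (0.237/0.791) × 9.171 × e^(−0.237×1.789) = 0.2996 × 9.171 × 0.6544 = 1.798 mg/L.
Minimum DO = 10.9 − 1.798 = 9.102 mg/L.

t_c ≈ 1.79 d; minimum DO ≈ 9.10 mg/L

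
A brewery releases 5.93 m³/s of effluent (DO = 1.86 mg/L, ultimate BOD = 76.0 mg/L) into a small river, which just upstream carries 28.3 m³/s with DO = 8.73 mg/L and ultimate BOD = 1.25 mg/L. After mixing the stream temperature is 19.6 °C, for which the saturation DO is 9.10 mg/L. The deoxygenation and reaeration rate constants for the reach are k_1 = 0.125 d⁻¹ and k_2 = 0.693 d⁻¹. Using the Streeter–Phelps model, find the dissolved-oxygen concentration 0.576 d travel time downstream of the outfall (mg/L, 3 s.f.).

DO ≈ 7.24 mg/L

Mixed DO = (28.3×8.73 + 5.93×1.86)/(28.3+5.93) = 258.1/34.23 = 7.540 mg/L.
Mixed L₀ = (28.3×1.25 + 5.93×76.0)/(34.23) = 486.1/34.23 = 14.20 mg/L.
Initial deficit D₀ = C_s − DO₀ = 9.10 − 7.540 = 1.560 mg/L.
D(0.576) = [0.125×14.20/(0.693−0.125)](e^(−0.125×0.576) − e^(−0.693×0.576)) + 1.560 e^(−0.693×0.576)
= 3.125 × (0.9305 − 0.6709) + 1.560 × 0.6709 = 1.858 mg/L.
DO = 9.10 − 1.858 = 7.242 mg/L.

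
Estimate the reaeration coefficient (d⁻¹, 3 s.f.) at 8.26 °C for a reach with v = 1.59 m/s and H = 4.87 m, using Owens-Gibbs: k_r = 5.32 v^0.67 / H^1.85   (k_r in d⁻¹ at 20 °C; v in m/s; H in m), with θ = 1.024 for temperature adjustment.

k_r ≈ 0.294 d⁻¹

k_r(20) = 5.32 × 1.59^0.67 / 4.87^1.85 = 5.32 × 1.364 / 18.70 = 0.3881 d⁻¹.
k_r(8.26) = 0.3881 × 1.024^(8.26−20) = 0.3881 × 0.7570 = 0.2938 d⁻¹.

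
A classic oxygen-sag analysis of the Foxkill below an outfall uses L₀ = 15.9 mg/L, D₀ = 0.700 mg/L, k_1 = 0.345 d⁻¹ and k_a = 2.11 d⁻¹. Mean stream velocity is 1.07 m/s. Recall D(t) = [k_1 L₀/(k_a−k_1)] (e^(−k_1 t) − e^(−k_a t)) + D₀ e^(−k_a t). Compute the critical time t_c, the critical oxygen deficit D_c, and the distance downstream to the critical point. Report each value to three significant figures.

At the critical point dD/dt = 0, so k_1 L₀ e^(−k_1 t) = k_a D. Substituting D(t) from the Streeter–Phelps equation and solving for t gives
t_c = ln[(k_a/k_1)(1 − D₀(k_a−k_1)/(k_1 L₀))] / (k_a−k_1).
Here k_a−k_1 = 1.765 d⁻¹ and 1 − D₀(k_a−k_1)/(k_1 L₀) = 1 − 0.700×1.765/(0.345×15.9) = 0.7748, so
t_c = ln(6.116 × 0.7748) / 1.765 = 1.556 / 1.765 = 0.8814 d.
L(t_c) = L₀ e^(−k_1 t_c) = 15.9 × 0.7378 = 11.73 mg/L, and at the critical point k_a D_c = k_1 L, so D_c = (0.345/2.11) × 11.73 = 1.918 mg/L.
x_c = v t_c = 1.07 m/s × 0.8814 d × 86400 s/d = 81490 m ≈ 81.5 km.

t_c ≈ 0.881 d; D_c ≈ 1.92 mg/L; x_c ≈ 81.5 km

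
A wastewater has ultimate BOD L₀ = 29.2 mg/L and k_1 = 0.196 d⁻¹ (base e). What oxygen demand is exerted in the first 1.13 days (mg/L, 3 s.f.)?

y_t = L₀(1 − e^(−k_1 t)) = 29.2 × (1 − e^(−0.196×1.13))
= 29.2 × (1 − 0.8013) = 29.2 × 0.1987 = 5.801 mg/L.

y ≈ 5.80 mg/L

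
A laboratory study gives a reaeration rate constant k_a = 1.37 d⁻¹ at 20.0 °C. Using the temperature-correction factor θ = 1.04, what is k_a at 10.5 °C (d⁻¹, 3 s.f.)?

k_a ≈ 0.944 d⁻¹

k_a(T₂) = k_a(T₁) · θ^(T₂−T₁) = 1.37 × 1.04^(10.5−20.0)
= 1.37 × 1.04^-9.50 = 1.37 × 0.6889 = 0.9439 d⁻¹.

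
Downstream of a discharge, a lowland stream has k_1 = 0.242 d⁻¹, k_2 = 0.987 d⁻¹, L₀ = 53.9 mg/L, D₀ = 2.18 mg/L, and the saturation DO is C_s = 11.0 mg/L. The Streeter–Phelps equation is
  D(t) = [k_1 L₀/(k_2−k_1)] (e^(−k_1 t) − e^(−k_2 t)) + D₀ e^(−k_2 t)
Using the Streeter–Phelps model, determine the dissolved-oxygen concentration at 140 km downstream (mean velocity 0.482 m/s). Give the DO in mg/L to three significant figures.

DO ≈ 3.79 mg/L

Travel time t = x/v = 140 km / (0.482 m/s) = 140000 m / 0.482 m/s = 290500 s = 3.362 d.
k_1 L₀/(k_2−k_1) = 0.242×53.9/(0.987−0.242) = 13.04/0.7450 = 17.51 mg/L.
e^(−k_1 t) = e^(−0.242×3.362) = 0.4433; e^(−k_2 t) = e^(−0.987×3.362) = 0.03622.
D = 17.51 × (0.4433 − 0.03622) + 2.18 × 0.03622 = 7.127 + 0.07897 = 7.206 mg/L.
DO = C_s − D = 11.0 − 7.206 = 3.794 mg/L.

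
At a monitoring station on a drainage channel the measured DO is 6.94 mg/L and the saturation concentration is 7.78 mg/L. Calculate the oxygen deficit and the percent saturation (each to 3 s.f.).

D ≈ 0.840 mg/L; 89.2 % saturation

D = C_s − C = 7.78 − 6.94 = 0.840 mg/L.
% saturation = 6.94/7.78 × 100 = 89.2 %.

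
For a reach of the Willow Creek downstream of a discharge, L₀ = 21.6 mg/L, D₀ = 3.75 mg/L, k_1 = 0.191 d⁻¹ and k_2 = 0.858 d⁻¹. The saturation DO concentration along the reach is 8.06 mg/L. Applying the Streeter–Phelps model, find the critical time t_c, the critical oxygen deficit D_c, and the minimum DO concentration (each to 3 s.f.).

At the critical point dD/dt = 0, so k_1 L₀ e^(−k_1 t) = k_2 D. Substituting D(t) from the Streeter–Phelps equation and solving for t gives
t_c = ln[(k_2/k_1)(1 − D₀(k_2−k_1)/(k_1 L₀))] / (k_2−k_1).
Here k_2−k_1 = 0.6670 d⁻¹ and 1 − D₀(k_2−k_1)/(k_1 L₀) = 1 − 3.75×0.6670/(0.191×21.6) = 0.3937, so
t_c = ln(4.492 × 0.3937) / 0.6670 = 0.5702 / 0.6670 = 0.8549 d.
L(t_c) = L₀ e^(−k_1 t_c) = 21.6 × 0.8493 = 18.35 mg/L, and at the critical point k_2 D_c = k_1 L, so D_c = (0.191/0.858) × 18.35 = 4.084 mg/L.
Minimum DO = C_s − D_c = 8.06 − 4.084 = 3.976 mg/L.

t_c ≈ 0.855 d; D_c ≈ 4.08 mg/L; min DO ≈ 3.98 mg/L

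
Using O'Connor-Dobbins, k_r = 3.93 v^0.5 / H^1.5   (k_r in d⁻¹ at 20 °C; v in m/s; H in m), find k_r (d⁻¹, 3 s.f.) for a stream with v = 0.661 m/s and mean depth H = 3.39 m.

k_r = 3.93 × 0.661^0.5 / 3.39^1.5 = 3.93 × 0.8130 / 6.242 = 0.5119 d⁻¹.

k_r ≈ 0.512 d⁻¹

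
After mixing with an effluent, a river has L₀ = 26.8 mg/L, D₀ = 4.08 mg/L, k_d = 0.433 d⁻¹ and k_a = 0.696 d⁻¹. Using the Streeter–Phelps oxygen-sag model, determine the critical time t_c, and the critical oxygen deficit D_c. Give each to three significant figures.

At the critical point dD/dt = 0, so k_d L₀ e^(−k_d t) = k_a D. Substituting D(t) from the Streeter–Phelps equation and solving for t gives
t_c = ln[(k_a/k_d)(1 − D₀(k_a−k_d)/(k_d L₀))] / (k_a−k_d).
Here k_a−k_d = 0.2630 d⁻¹ and 1 − D₀(k_a−k_d)/(k_d L₀) = 1 − 4.08×0.2630/(0.433×26.8) = 0.9075, so
t_c = ln(1.607 × 0.9075) / 0.2630 = 0.3776 / 0.2630 = 1.436 d.
L(t_c) = L₀ e^(−k_d t_c) = 26.8 × 0.5371 = 14.39 mg/L, and at the critical point k_a D_c = k_d L, so D_c = (0.433/0.696) × 14.39 = 8.954 mg/L.

t_c ≈ 1.44 d; D_c ≈ 8.95 mg/L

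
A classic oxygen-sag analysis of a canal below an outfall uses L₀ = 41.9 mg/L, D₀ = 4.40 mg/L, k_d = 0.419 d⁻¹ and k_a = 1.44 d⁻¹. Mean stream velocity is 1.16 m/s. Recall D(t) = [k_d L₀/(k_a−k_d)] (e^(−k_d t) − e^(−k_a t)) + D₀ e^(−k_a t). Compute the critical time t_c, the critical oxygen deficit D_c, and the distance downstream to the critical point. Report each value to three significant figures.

t_c ≈ 0.920 d; D_c ≈ 8.29 mg/L; x_c ≈ 92.2 km

With k_a/k_d = 3.437 and 1 − D₀(k_a−k_d)/(k_d L₀) = 0.7441,
t_c = ln(3.437 × 0.7441) / (1.44 − 0.419) = ln(2.557) / 1.021 = 0.9390/1.021 = 0.9197 d.
L(t_c) = L₀ e^(−k_d t_c) = 41.9 × 0.6802 = 28.50 mg/L, and at the critical point k_a D_c = k_d L, so D_c = (0.419/1.44) × 28.50 = 8.293 mg/L.
x_c = v t_c = 1.16 m/s × 0.9197 d × 86400 s/d = 92170 m ≈ 92.2 km.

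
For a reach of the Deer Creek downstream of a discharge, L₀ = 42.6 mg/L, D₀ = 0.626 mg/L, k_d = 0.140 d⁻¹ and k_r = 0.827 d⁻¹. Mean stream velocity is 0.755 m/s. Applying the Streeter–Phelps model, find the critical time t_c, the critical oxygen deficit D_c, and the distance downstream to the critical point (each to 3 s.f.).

With k_r/k_d = 5.907 and 1 − D₀(k_r−k_d)/(k_d L₀) = 0.9279,
t_c = ln(5.907 × 0.9279) / (0.827 − 0.140) = ln(5.481) / 0.6870 = 1.701/0.6870 = 2.476 d.
L(t_c) = L₀ e^(−k_d t_c) = 42.6 × 0.7070 = 30.12 mg/L, and at the critical point k_r D_c = k_d L, so D_c = (0.140/0.827) × 30.12 = 5.099 mg/L.
x_c = v t_c = 0.755 m/s × 2.476 d × 86400 s/d = 161500 m ≈ 162 km.

t_c ≈ 2.48 d; D_c ≈ 5.10 mg/L; x_c ≈ 162 km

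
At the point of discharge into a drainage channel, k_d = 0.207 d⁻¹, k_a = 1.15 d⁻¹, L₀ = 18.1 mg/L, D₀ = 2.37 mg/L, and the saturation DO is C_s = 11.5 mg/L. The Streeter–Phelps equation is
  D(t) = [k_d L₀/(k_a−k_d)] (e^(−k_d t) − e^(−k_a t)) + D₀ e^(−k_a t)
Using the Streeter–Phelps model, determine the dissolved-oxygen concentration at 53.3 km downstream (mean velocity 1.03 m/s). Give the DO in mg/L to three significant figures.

DO ≈ 8.80 mg/L

Travel time t = x/v = 53.3 km / (1.03 m/s) = 53300 m / 1.03 m/s = 51750 s = 0.5989 d.
k_d L₀/(k_a−k_d) = 0.207×18.1/(1.15−0.207) = 3.747/0.9430 = 3.973 mg/L.
e^(−k_d t) = e^(−0.207×0.5989) = 0.8834; e^(−k_a t) = e^(−1.15×0.5989) = 0.5022.
D = 3.973 × (0.8834 − 0.5022) + 2.37 × 0.5022 = 1.515 + 1.190 = 2.705 mg/L.
DO = C_s − D = 11.5 − 2.705 = 8.795 mg/L.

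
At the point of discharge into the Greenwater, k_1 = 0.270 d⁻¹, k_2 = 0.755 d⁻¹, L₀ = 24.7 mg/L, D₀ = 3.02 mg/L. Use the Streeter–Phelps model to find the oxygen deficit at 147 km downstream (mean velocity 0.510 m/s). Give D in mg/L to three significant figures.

D ≈ 4.72 mg/L

Travel time t = x/v = 147 km / (0.510 m/s) = 147000 m / 0.510 m/s = 288200 s = 3.336 d.
k_1 L₀/(k_2−k_1) = 0.270×24.7/(0.755−0.270) = 6.669/0.4850 = 13.75 mg/L.
e^(−k_1 t) = e^(−0.270×3.336) = 0.4063; e^(−k_2 t) = e^(−0.755×3.336) = 0.08056.
D = 13.75 × (0.4063 − 0.08056) + 3.02 × 0.08056 = 4.479 + 0.2433 = 4.722 mg/L.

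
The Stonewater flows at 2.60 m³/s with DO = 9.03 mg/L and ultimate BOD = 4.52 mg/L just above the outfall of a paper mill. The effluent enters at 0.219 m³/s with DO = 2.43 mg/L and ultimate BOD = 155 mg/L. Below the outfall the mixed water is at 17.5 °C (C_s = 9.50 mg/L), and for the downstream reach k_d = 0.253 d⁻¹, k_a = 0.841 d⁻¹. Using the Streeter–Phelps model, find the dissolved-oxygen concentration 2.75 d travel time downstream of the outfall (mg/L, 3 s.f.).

Mixed DO = (2.60×9.03 + 0.219×2.43)/(2.60+0.219) = 24.01/2.819 = 8.517 mg/L.
Mixed L₀ = (2.60×4.52 + 0.219×155)/(2.819) = 45.70/2.819 = 16.21 mg/L.
Initial deficit D₀ = C_s − DO₀ = 9.50 − 8.517 = 0.9827 mg/L.
D(2.75) = [0.253×16.21/(0.841−0.253)](e^(−0.253×2.75) − e^(−0.841×2.75)) + 0.9827 e^(−0.841×2.75)
= 6.975 × (0.4987 − 0.09899) + 0.9827 × 0.09899 = 2.885 mg/L.
DO = 9.50 − 2.885 = 6.615 mg/L.

DO ≈ 6.61 mg/L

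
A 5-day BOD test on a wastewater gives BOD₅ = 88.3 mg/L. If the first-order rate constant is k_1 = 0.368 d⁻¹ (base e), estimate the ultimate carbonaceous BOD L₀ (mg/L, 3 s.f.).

BOD₅ = L₀(1 − e^(−5k_1)) ⇒ L₀ = BOD₅ / (1 − e^(−5×0.368))
= 88.3 / (1 − 0.1588) = 88.3 / 0.8412 = 105.0 mg/L.

L₀ ≈ 105 mg/L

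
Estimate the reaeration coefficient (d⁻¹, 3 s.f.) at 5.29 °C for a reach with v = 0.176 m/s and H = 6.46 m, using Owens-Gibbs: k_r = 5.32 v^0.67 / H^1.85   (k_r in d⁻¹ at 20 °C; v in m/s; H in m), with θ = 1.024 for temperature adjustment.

k_r(20) = 5.32 × 0.176^0.67 / 6.46^1.85 = 5.32 × 0.3122 / 31.54 = 0.05266 d⁻¹.
k_r(5.29) = 0.05266 × 1.024^(5.29−20) = 0.05266 × 0.7055 = 0.03715 d⁻¹.

k_r ≈ 0.0372 d⁻¹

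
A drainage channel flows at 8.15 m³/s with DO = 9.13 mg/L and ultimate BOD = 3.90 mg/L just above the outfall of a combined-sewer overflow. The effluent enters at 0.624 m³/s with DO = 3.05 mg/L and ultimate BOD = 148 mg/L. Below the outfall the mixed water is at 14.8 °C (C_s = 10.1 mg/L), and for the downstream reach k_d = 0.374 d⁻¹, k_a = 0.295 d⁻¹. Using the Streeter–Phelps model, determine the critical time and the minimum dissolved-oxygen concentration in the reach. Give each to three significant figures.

t_c ≈ 2.74 d; minimum DO ≈ 3.67 mg/L

Mixed DO = (8.15×9.13 + 0.624×3.05)/(8.15+0.624) = 76.31/8.774 = 8.698 mg/L.
Mixed L₀ = (8.15×3.90 + 0.624×148)/(8.774) = 124.1/8.774 = 14.15 mg/L.
Initial deficit D₀ = C_s − DO₀ = 10.1 − 8.698 = 1.402 mg/L.
t_c = (1/-0.07900) ln[(0.295/0.374)(1 − 1.402×-0.07900/(0.374×14.15))] = -12.66 × ln(0.8053) = 2.741 d.
D_c = (0.374/0.295) × 14.15 × e^(−0.374×2.741) = 1.268 × 14.15 × 0.3587 = 6.434 mg/L.
Minimum DO = 10.1 − 6.434 = 3.666 mg/L.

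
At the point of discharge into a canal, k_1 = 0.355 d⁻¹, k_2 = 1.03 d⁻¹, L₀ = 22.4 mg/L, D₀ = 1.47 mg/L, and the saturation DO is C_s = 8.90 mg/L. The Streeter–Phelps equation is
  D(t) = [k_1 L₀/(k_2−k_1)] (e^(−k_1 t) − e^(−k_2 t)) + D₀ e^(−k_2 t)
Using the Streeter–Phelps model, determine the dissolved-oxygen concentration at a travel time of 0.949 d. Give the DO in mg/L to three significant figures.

DO ≈ 4.37 mg/L

k_1 L₀/(k_2−k_1) = 0.355×22.4/(1.03−0.355) = 7.952/0.6750 = 11.78 mg/L.
e^(−k_1 t) = e^(−0.355×0.9490) = 0.7140; e^(−k_2 t) = e^(−1.03×0.9490) = 0.3763.
D = 11.78 × (0.7140 − 0.3763) + 1.47 × 0.3763 = 3.979 + 0.5531 = 4.532 mg/L.
DO = C_s − D = 8.90 − 4.532 = 4.368 mg/L.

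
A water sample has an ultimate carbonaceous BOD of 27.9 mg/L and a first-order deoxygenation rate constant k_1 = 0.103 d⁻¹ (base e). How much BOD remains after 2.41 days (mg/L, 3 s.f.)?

L ≈ 21.8 mg/L

L_t = L₀ e^(−k_1 t) = 27.9 × e^(−0.103×2.41) = 27.9 × 0.7802 = 21.77 mg/L.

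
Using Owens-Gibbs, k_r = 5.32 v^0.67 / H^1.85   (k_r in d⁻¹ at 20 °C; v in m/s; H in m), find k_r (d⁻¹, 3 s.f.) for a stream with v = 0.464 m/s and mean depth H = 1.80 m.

k_r ≈ 1.07 d⁻¹

k_r = 5.32 × 0.464^0.67 / 1.80^1.85 = 5.32 × 0.5978 / 2.967 = 1.072 d⁻¹.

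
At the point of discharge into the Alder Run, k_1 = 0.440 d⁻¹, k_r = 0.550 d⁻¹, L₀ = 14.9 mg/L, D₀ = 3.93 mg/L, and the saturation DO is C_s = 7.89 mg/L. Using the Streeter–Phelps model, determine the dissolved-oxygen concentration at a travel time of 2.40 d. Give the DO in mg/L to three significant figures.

DO ≈ 2.03 mg/L

k_1 L₀/(k_r−k_1) = 0.440×14.9/(0.550−0.440) = 6.556/0.1100 = 59.60 mg/L.
e^(−k_1 t) = e^(−0.440×2.400) = 0.3478; e^(−k_r t) = e^(−0.550×2.400) = 0.2671.
D = 59.60 × (0.3478 − 0.2671) + 3.93 × 0.2671 = 4.810 + 1.050 = 5.860 mg/L.
DO = C_s − D = 7.89 − 5.860 = 2.030 mg/L.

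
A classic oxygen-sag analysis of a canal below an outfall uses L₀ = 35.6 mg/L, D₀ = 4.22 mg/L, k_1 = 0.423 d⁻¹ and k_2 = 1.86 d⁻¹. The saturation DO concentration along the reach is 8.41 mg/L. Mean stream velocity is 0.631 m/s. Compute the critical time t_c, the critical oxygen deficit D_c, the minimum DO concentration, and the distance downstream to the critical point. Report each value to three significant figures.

With k_2/k_1 = 4.397 and 1 − D₀(k_2−k_1)/(k_1 L₀) = 0.5973,
t_c = ln(4.397 × 0.5973) / (1.86 − 0.423) = ln(2.626) / 1.437 = 0.9656/1.437 = 0.6720 d.
D_c = (k_1/k_2) L₀ e^(−k_1 t_c) = (0.423/1.86) × 35.6 × e^(−0.423×0.6720) = 0.2274 × 35.6 × 0.7526 = 6.093 mg/L.
Minimum DO = C_s − D_c = 8.41 − 6.093 = 2.317 mg/L.
x_c = v t_c = 0.631 m/s × 0.6720 d × 86400 s/d = 36640 m ≈ 36.6 km.

t_c ≈ 0.672 d; D_c ≈ 6.09 mg/L; min DO ≈ 2.32 mg/L; x_c ≈ 36.6 km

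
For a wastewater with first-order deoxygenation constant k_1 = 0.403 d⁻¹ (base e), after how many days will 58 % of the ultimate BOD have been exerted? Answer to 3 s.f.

t ≈ 2.15 d

y/L₀ = 1 − e^(−k_1 t) = 0.58 ⇒ e^(−k_1 t) = 0.420
t = −ln(0.420) / 0.403 = 0.8675 / 0.403 = 2.153 d.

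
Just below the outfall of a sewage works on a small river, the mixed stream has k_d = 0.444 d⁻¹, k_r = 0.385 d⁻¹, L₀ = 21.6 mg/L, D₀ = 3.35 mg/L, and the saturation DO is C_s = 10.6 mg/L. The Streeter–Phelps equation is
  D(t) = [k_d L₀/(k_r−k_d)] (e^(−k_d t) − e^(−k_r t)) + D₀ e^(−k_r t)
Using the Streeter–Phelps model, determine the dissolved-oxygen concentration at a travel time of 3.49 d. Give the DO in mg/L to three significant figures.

k_d L₀/(k_r−k_d) = 0.444×21.6/(0.385−0.444) = 9.590/-0.05900 = -162.5 mg/L.
e^(−k_d t) = e^(−0.444×3.490) = 0.2123; e^(−k_r t) = e^(−0.385×3.490) = 0.2609.
D = -162.5 × (0.2123 − 0.2609) + 3.35 × 0.2609 = 7.892 + 0.8740 = 8.766 mg/L.
DO = C_s − D = 10.6 − 8.766 = 1.834 mg/L.

DO ≈ 1.83 mg/L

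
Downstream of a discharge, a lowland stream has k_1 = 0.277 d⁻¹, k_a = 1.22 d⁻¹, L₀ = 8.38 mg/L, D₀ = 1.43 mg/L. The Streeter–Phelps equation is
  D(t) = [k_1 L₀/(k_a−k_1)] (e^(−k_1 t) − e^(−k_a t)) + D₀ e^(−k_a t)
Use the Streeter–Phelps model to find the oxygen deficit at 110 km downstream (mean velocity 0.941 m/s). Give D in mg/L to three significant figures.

D ≈ 1.49 mg/L

Travel time t = x/v = 110 km / (0.941 m/s) = 110000 m / 0.941 m/s = 116900 s = 1.353 d.
k_1 L₀/(k_a−k_1) = 0.277×8.38/(1.22−0.277) = 2.321/0.9430 = 2.462 mg/L.
e^(−k_1 t) = e^(−0.277×1.353) = 0.6874; e^(−k_a t) = e^(−1.22×1.353) = 0.1919.
D = 2.462 × (0.6874 − 0.1919) + 1.43 × 0.1919 = 1.220 + 0.2745 = 1.494 mg/L.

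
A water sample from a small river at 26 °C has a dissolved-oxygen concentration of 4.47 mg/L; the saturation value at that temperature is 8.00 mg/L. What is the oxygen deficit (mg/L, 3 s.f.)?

D = C_s − C = 8.00 − 4.47 = 3.53 mg/L.

D ≈ 3.53 mg/L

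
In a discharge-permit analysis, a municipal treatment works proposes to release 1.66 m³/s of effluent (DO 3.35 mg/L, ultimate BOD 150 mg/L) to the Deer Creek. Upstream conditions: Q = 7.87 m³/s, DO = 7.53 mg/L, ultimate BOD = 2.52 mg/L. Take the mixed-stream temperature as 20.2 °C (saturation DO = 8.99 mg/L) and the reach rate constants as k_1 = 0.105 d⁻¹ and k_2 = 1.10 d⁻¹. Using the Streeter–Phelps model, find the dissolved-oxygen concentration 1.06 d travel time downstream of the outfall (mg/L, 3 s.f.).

Mixed DO = (7.87×7.53 + 1.66×3.35)/(7.87+1.66) = 64.82/9.530 = 6.802 mg/L.
Mixed L₀ = (7.87×2.52 + 1.66×150)/(9.530) = 268.8/9.530 = 28.21 mg/L.
Initial deficit D₀ = C_s − DO₀ = 8.99 − 6.802 = 2.188 mg/L.
D(1.06) = [0.105×28.21/(1.10−0.105)](e^(−0.105×1.06) − e^(−1.10×1.06)) + 2.188 e^(−1.10×1.06)
= 2.977 × (0.8947 − 0.3116) + 2.188 × 0.3116 = 2.418 mg/L.
DO = 8.99 − 2.418 = 6.572 mg/L.

DO ≈ 6.57 mg/L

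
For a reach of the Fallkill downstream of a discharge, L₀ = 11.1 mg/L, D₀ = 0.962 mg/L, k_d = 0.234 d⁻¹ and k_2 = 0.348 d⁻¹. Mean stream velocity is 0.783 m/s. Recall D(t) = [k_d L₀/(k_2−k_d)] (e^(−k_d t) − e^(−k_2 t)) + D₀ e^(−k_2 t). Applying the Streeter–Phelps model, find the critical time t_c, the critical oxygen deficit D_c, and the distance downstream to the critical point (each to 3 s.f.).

At the critical point dD/dt = 0, so k_d L₀ e^(−k_d t) = k_2 D. Substituting D(t) from the Streeter–Phelps equation and solving for t gives
t_c = ln[(k_2/k_d)(1 − D₀(k_2−k_d)/(k_d L₀))] / (k_2−k_d).
Here k_2−k_d = 0.1140 d⁻¹ and 1 − D₀(k_2−k_d)/(k_d L₀) = 1 − 0.962×0.1140/(0.234×11.1) = 0.9578, so
t_c = ln(1.487 × 0.9578) / 0.1140 = 0.3537 / 0.1140 = 3.103 d.
D_c = (k_d/k_2) L₀ e^(−k_d t_c) = (0.234/0.348) × 11.1 × e^(−0.234×3.103) = 0.6724 × 11.1 × 0.4838 = 3.611 mg/L.
x_c = v t_c = 0.783 m/s × 3.103 d × 86400 s/d = 209900 m ≈ 210 km.

t_c ≈ 3.10 d; D_c ≈ 3.61 mg/L; x_c ≈ 210 km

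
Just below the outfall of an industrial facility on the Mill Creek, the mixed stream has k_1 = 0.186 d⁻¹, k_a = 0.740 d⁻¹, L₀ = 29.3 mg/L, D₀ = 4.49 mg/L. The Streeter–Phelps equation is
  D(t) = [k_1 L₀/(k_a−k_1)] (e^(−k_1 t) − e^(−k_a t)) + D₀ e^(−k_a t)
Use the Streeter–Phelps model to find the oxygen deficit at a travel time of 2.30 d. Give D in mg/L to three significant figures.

D ≈ 5.44 mg/L

k_1 L₀/(k_a−k_1) = 0.186×29.3/(0.740−0.186) = 5.450/0.5540 = 9.837 mg/L.
e^(−k_1 t) = e^(−0.186×2.300) = 0.6519; e^(−k_a t) = e^(−0.740×2.300) = 0.1823.
D = 9.837 × (0.6519 − 0.1823) + 4.49 × 0.1823 = 4.620 + 0.8186 = 5.438 mg/L.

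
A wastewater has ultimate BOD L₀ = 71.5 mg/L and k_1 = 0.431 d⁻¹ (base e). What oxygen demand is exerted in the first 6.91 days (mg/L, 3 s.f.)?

y ≈ 67.9 mg/L

y_t = L₀(1 − e^(−k_1 t)) = 71.5 × (1 − e^(−0.431×6.91))
= 71.5 × (1 − 0.05088) = 71.5 × 0.9491 = 67.86 mg/L.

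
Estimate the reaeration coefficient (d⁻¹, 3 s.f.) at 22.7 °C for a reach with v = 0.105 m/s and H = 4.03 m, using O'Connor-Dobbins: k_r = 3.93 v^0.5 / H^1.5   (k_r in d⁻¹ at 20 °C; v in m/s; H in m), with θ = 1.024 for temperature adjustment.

k_r(20) = 3.93 × 0.105^0.5 / 4.03^1.5 = 3.93 × 0.3240 / 8.090 = 0.1574 d⁻¹.
k_r(22.7) = 0.1574 × 1.024^(22.7−20) = 0.1574 × 1.066 = 0.1678 d⁻¹.

k_r ≈ 0.168 d⁻¹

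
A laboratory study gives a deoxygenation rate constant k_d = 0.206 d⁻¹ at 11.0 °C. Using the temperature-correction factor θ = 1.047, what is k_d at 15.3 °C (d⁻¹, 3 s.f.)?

k_d(T₂) = k_d(T₁) · θ^(T₂−T₁) = 0.206 × 1.047^(15.3−11.0)
= 0.206 × 1.047^4.30 = 0.206 × 1.218 = 0.2510 d⁻¹.

k_d ≈ 0.251 d⁻¹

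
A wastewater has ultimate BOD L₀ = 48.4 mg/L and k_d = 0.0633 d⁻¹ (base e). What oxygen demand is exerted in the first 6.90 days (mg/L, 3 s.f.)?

y_t = L₀(1 − e^(−k_d t)) = 48.4 × (1 − e^(−0.0633×6.90))
= 48.4 × (1 − 0.6461) = 48.4 × 0.3539 = 17.13 mg/L.

y ≈ 17.1 mg/L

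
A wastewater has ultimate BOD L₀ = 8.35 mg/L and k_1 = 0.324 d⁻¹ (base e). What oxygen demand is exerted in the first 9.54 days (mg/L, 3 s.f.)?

y ≈ 7.97 mg/L

y_t = L₀(1 − e^(−k_1 t)) = 8.35 × (1 − e^(−0.324×9.54))
= 8.35 × (1 − 0.04546) = 8.35 × 0.9545 = 7.970 mg/L.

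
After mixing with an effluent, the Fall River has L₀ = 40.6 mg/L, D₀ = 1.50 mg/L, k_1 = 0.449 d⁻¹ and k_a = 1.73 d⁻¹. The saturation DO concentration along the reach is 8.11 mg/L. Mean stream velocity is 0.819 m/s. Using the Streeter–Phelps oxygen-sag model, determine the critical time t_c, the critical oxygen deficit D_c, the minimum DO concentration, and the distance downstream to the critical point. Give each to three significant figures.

t_c ≈ 0.966 d; D_c ≈ 6.83 mg/L; min DO ≈ 1.28 mg/L; x_c ≈ 68.4 km

t_c = [1/(k_a−k_1)] ln[(k_a/k_1)(1 − D₀(k_a−k_1)/(k_1 L₀))]
= [1/(1.73−0.449)] ln[(1.73/0.449)(1 − 1.50×1.281/(0.449×40.6))]
= (1/1.281) ln[3.853 × 0.8946] = 0.7806 × ln(3.447) = 0.7806 × 1.237 = 0.9660 d.
D_c = (k_1/k_a) L₀ e^(−k_1 t_c) = (0.449/1.73) × 40.6 × e^(−0.449×0.9660) = 0.2595 × 40.6 × 0.6481 = 6.829 mg/L.
Minimum DO = C_s − D_c = 8.11 − 6.829 = 1.281 mg/L.
x_c = v t_c = 0.819 m/s × 0.9660 d × 86400 s/d = 68360 m ≈ 68.4 km.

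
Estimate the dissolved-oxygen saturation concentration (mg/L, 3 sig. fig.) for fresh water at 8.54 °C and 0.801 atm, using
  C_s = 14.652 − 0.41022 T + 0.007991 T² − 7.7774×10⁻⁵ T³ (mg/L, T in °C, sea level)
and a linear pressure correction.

C_s ≈ 9.36 mg/L

At sea level: C_s = 14.652 − 0.41022×8.54 + 0.007991×8.54² − 7.7774×10⁻⁵×8.54³ = 11.68 mg/L.
Pressure correction: C_s' = 11.68 × 0.801 = 9.358 mg/L.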